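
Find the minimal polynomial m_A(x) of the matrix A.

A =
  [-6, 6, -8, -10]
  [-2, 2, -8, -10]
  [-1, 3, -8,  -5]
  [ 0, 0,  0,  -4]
x^2 + 8*x + 16

The characteristic polynomial is χ_A(x) = (x + 4)^4, so the eigenvalues are known. The minimal polynomial is
  m_A(x) = Π_λ (x − λ)^{k_λ}
where k_λ is the size of the *largest* Jordan block for λ (equivalently, the smallest k with (A − λI)^k v = 0 for every generalised eigenvector v of λ).

  λ = -4: largest Jordan block has size 2, contributing (x + 4)^2

So m_A(x) = (x + 4)^2 = x^2 + 8*x + 16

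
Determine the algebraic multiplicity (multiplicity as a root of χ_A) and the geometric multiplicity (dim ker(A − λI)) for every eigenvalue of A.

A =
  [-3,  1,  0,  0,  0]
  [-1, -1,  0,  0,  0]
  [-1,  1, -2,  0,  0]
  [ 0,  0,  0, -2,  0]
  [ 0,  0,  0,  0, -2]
λ = -2: alg = 5, geom = 4

Step 1 — factor the characteristic polynomial to read off the algebraic multiplicities:
  χ_A(x) = (x + 2)^5

Step 2 — compute geometric multiplicities via the rank-nullity identity g(λ) = n − rank(A − λI):
  rank(A − (-2)·I) = 1, so dim ker(A − (-2)·I) = n − 1 = 4

Summary:
  λ = -2: algebraic multiplicity = 5, geometric multiplicity = 4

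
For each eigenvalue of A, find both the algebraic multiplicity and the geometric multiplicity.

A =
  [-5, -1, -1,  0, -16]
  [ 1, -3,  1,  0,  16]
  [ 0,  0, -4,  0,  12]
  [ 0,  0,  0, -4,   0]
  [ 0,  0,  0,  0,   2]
λ = -4: alg = 4, geom = 3; λ = 2: alg = 1, geom = 1

Step 1 — factor the characteristic polynomial to read off the algebraic multiplicities:
  χ_A(x) = (x - 2)*(x + 4)^4

Step 2 — compute geometric multiplicities via the rank-nullity identity g(λ) = n − rank(A − λI):
  rank(A − (-4)·I) = 2, so dim ker(A − (-4)·I) = n − 2 = 3
  rank(A − (2)·I) = 4, so dim ker(A − (2)·I) = n − 4 = 1

Summary:
  λ = -4: algebraic multiplicity = 4, geometric multiplicity = 3
  λ = 2: algebraic multiplicity = 1, geometric multiplicity = 1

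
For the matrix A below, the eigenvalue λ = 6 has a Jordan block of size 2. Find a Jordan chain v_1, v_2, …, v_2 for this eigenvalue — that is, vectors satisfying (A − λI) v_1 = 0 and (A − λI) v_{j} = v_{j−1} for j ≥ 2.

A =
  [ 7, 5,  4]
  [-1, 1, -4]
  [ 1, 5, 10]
A Jordan chain for λ = 6 of length 2:
v_1 = (1, -1, 1)ᵀ
v_2 = (1, 0, 0)ᵀ

Let N = A − (6)·I. We want v_2 with N^2 v_2 = 0 but N^1 v_2 ≠ 0; then v_{j-1} := N · v_j for j = 2, …, 2.

Pick v_2 = (1, 0, 0)ᵀ.
Then v_1 = N · v_2 = (1, -1, 1)ᵀ.

Sanity check: (A − (6)·I) v_1 = (0, 0, 0)ᵀ = 0. ✓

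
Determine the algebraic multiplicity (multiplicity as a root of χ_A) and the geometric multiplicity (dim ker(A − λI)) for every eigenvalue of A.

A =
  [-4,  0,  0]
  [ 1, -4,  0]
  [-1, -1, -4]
λ = -4: alg = 3, geom = 1

Step 1 — factor the characteristic polynomial to read off the algebraic multiplicities:
  χ_A(x) = (x + 4)^3

Step 2 — compute geometric multiplicities via the rank-nullity identity g(λ) = n − rank(A − λI):
  rank(A − (-4)·I) = 2, so dim ker(A − (-4)·I) = n − 2 = 1

Summary:
  λ = -4: algebraic multiplicity = 3, geometric multiplicity = 1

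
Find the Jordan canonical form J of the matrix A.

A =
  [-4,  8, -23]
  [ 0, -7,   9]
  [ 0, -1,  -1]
J_3(-4)

The characteristic polynomial is
  det(x·I − A) = x^3 + 12*x^2 + 48*x + 64 = (x + 4)^3

Eigenvalues and multiplicities (the geometric multiplicity of λ is n − rank(A − λI), which equals the number of Jordan blocks for λ):
  λ = -4: algebraic multiplicity = 3, geometric multiplicity = 1

Determining the block sizes for each eigenvalue:
  λ = -4: one block (gm = 1), so the single block has size am = 3 → block sizes [3]

Assembling the blocks gives a Jordan form
J =
  [-4,  1,  0]
  [ 0, -4,  1]
  [ 0,  0, -4]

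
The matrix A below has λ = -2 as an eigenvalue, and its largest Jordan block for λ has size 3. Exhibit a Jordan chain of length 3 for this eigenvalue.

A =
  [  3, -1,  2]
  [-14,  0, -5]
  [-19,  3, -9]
A Jordan chain for λ = -2 of length 3:
v_1 = (1, -3, -4)ᵀ
v_2 = (5, -14, -19)ᵀ
v_3 = (1, 0, 0)ᵀ

Let N = A − (-2)·I. We want v_3 with N^3 v_3 = 0 but N^2 v_3 ≠ 0; then v_{j-1} := N · v_j for j = 3, …, 2.

Pick v_3 = (1, 0, 0)ᵀ.
Then v_2 = N · v_3 = (5, -14, -19)ᵀ.
Then v_1 = N · v_2 = (1, -3, -4)ᵀ.

Sanity check: (A − (-2)·I) v_1 = (0, 0, 0)ᵀ = 0. ✓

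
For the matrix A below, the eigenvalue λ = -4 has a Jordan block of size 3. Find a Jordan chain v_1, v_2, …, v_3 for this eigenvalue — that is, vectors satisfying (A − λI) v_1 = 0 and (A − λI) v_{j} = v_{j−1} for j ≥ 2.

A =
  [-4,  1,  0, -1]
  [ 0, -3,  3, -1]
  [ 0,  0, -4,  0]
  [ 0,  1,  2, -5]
A Jordan chain for λ = -4 of length 3:
v_1 = (1, 1, 0, 1)ᵀ
v_2 = (0, 3, 0, 2)ᵀ
v_3 = (0, 0, 1, 0)ᵀ

Let N = A − (-4)·I. We want v_3 with N^3 v_3 = 0 but N^2 v_3 ≠ 0; then v_{j-1} := N · v_j for j = 3, …, 2.

Pick v_3 = (0, 0, 1, 0)ᵀ.
Then v_2 = N · v_3 = (0, 3, 0, 2)ᵀ.
Then v_1 = N · v_2 = (1, 1, 0, 1)ᵀ.

Sanity check: (A − (-4)·I) v_1 = (0, 0, 0, 0)ᵀ = 0. ✓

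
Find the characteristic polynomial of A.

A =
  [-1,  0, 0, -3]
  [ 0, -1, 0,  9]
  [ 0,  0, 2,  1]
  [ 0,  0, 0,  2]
x^4 - 2*x^3 - 3*x^2 + 4*x + 4

Expanding det(x·I − A) (e.g. by cofactor expansion or by noting that A is similar to its Jordan form J, which has the same characteristic polynomial as A) gives
  χ_A(x) = x^4 - 2*x^3 - 3*x^2 + 4*x + 4
which factors as (x - 2)^2*(x + 1)^2. The eigenvalues (with algebraic multiplicities) are λ = -1 with multiplicity 2, λ = 2 with multiplicity 2.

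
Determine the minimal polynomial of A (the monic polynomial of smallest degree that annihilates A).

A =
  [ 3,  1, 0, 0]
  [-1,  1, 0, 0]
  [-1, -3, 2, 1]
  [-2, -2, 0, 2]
x^2 - 4*x + 4

The characteristic polynomial is χ_A(x) = (x - 2)^4, so the eigenvalues are known. The minimal polynomial is
  m_A(x) = Π_λ (x − λ)^{k_λ}
where k_λ is the size of the *largest* Jordan block for λ (equivalently, the smallest k with (A − λI)^k v = 0 for every generalised eigenvector v of λ).

  λ = 2: largest Jordan block has size 2, contributing (x − 2)^2

So m_A(x) = (x - 2)^2 = x^2 - 4*x + 4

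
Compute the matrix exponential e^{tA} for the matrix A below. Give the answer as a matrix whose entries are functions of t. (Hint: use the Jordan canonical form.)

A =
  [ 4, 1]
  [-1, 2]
e^{tA} =
  [t*exp(3*t) + exp(3*t), t*exp(3*t)]
  [-t*exp(3*t), -t*exp(3*t) + exp(3*t)]

Strategy: write A = P · J · P⁻¹ where J is a Jordan canonical form, so e^{tA} = P · e^{tJ} · P⁻¹, and e^{tJ} can be computed block-by-block.

A has Jordan form
J =
  [3, 1]
  [0, 3]
(up to reordering of blocks).

Per-block formulas:
  For a 2×2 Jordan block J_2(3): exp(t · J_2(3)) = e^(3t)·(I + t·N), where N is the 2×2 nilpotent shift.

After assembling e^{tJ} and conjugating by P, we get:

e^{tA} =
  [t*exp(3*t) + exp(3*t), t*exp(3*t)]
  [-t*exp(3*t), -t*exp(3*t) + exp(3*t)]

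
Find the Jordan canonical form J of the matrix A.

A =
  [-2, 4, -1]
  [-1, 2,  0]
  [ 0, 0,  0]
J_3(0)

The characteristic polynomial is
  det(x·I − A) = x^3

Eigenvalues and multiplicities (the geometric multiplicity of λ is n − rank(A − λI), which equals the number of Jordan blocks for λ):
  λ = 0: algebraic multiplicity = 3, geometric multiplicity = 1

Determining the block sizes for each eigenvalue:
  λ = 0: one block (gm = 1), so the single block has size am = 3 → block sizes [3]

Assembling the blocks gives a Jordan form
J =
  [0, 1, 0]
  [0, 0, 1]
  [0, 0, 0]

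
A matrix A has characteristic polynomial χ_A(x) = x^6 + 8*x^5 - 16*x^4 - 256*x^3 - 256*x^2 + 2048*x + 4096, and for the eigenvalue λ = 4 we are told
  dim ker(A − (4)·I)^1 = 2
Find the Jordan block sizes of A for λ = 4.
Block sizes for λ = 4: [1, 1]

From the dimensions of kernels of powers, the number of Jordan blocks of size at least j is d_j − d_{j−1} where d_j = dim ker(N^j) (with d_0 = 0). Computing the differences gives [2].
The number of blocks of size exactly k is (#blocks of size ≥ k) − (#blocks of size ≥ k + 1), so the partition is: 2 block(s) of size 1.
In nonincreasing order the block sizes are [1, 1].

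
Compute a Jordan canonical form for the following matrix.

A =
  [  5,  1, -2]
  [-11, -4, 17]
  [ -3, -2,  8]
J_3(3)

The characteristic polynomial is
  det(x·I − A) = x^3 - 9*x^2 + 27*x - 27 = (x - 3)^3

Eigenvalues and multiplicities (the geometric multiplicity of λ is n − rank(A − λI), which equals the number of Jordan blocks for λ):
  λ = 3: algebraic multiplicity = 3, geometric multiplicity = 1

Determining the block sizes for each eigenvalue:
  λ = 3: one block (gm = 1), so the single block has size am = 3 → block sizes [3]

Assembling the blocks gives a Jordan form
J =
  [3, 1, 0]
  [0, 3, 1]
  [0, 0, 3]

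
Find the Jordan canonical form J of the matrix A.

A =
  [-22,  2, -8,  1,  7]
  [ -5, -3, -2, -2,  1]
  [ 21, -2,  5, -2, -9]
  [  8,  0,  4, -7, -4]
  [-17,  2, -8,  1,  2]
J_2(-5) ⊕ J_2(-5) ⊕ J_1(-5)

The characteristic polynomial is
  det(x·I − A) = x^5 + 25*x^4 + 250*x^3 + 1250*x^2 + 3125*x + 3125 = (x + 5)^5

Eigenvalues and multiplicities (the geometric multiplicity of λ is n − rank(A − λI), which equals the number of Jordan blocks for λ):
  λ = -5: algebraic multiplicity = 5, geometric multiplicity = 3

Determining the block sizes for each eigenvalue:
  λ = -5: with am = 5 and gm = 3, the partition is not yet determined (e.g. several partitions of 5 into 3 parts exist). Let N = A − (-5)·I. Computing rank(N^1) = 2, rank(N^2) = 0; the number of blocks of size ≥ j is rank(N^{j−1}) − rank(N^j), giving [3, 2]. So we have 2 block(s) of size 2, 1 block(s) of size 1 → block sizes [2, 2, 1]

Assembling the blocks gives a Jordan form
J =
  [-5,  1,  0,  0,  0]
  [ 0, -5,  0,  0,  0]
  [ 0,  0, -5,  1,  0]
  [ 0,  0,  0, -5,  0]
  [ 0,  0,  0,  0, -5]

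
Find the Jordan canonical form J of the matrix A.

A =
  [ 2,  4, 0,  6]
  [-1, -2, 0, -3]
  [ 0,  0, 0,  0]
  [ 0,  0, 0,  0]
J_2(0) ⊕ J_1(0) ⊕ J_1(0)

The characteristic polynomial is
  det(x·I − A) = x^4

Eigenvalues and multiplicities (the geometric multiplicity of λ is n − rank(A − λI), which equals the number of Jordan blocks for λ):
  λ = 0: algebraic multiplicity = 4, geometric multiplicity = 3

Determining the block sizes for each eigenvalue:
  λ = 0: 3 blocks summing to 4 forces exactly one block of size 2 and the rest size 1 → block sizes [2, 1, 1]

Assembling the blocks gives a Jordan form
J =
  [0, 1, 0, 0]
  [0, 0, 0, 0]
  [0, 0, 0, 0]
  [0, 0, 0, 0]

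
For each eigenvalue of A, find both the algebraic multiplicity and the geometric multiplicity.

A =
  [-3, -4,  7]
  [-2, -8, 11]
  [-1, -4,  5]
λ = -2: alg = 3, geom = 1

Step 1 — factor the characteristic polynomial to read off the algebraic multiplicities:
  χ_A(x) = (x + 2)^3

Step 2 — compute geometric multiplicities via the rank-nullity identity g(λ) = n − rank(A − λI):
  rank(A − (-2)·I) = 2, so dim ker(A − (-2)·I) = n − 2 = 1

Summary:
  λ = -2: algebraic multiplicity = 3, geometric multiplicity = 1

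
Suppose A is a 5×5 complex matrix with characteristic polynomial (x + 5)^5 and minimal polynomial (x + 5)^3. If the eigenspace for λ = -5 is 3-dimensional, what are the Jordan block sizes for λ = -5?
Block sizes for λ = -5: [3, 1, 1]

Step 1 — from the characteristic polynomial, algebraic multiplicity of λ = -5 is 5. From dim ker(A − (-5)·I) = 3, there are exactly 3 Jordan blocks for λ = -5.
Step 2 — from the minimal polynomial, the factor (x + 5)^3 tells us the largest block for λ = -5 has size 3.
Step 3 — with total size 5, 3 blocks, and largest block 3, the block sizes (in nonincreasing order) are [3, 1, 1].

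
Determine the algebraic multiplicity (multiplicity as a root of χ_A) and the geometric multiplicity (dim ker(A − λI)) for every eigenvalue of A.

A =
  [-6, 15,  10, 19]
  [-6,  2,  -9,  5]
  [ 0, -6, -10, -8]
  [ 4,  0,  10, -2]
λ = -4: alg = 4, geom = 2

Step 1 — factor the characteristic polynomial to read off the algebraic multiplicities:
  χ_A(x) = (x + 4)^4

Step 2 — compute geometric multiplicities via the rank-nullity identity g(λ) = n − rank(A − λI):
  rank(A − (-4)·I) = 2, so dim ker(A − (-4)·I) = n − 2 = 2

Summary:
  λ = -4: algebraic multiplicity = 4, geometric multiplicity = 2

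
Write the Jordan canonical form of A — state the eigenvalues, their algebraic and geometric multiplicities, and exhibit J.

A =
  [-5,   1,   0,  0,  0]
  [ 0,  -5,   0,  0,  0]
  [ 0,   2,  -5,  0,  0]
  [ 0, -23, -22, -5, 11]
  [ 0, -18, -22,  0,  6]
J_2(-5) ⊕ J_1(-5) ⊕ J_1(-5) ⊕ J_1(6)

The characteristic polynomial is
  det(x·I − A) = x^5 + 14*x^4 + 30*x^3 - 400*x^2 - 2375*x - 3750 = (x - 6)*(x + 5)^4

Eigenvalues and multiplicities (the geometric multiplicity of λ is n − rank(A − λI), which equals the number of Jordan blocks for λ):
  λ = -5: algebraic multiplicity = 4, geometric multiplicity = 3
  λ = 6: algebraic multiplicity = 1, geometric multiplicity = 1

Determining the block sizes for each eigenvalue:
  λ = -5: 3 blocks summing to 4 forces exactly one block of size 2 and the rest size 1 → block sizes [2, 1, 1]
  λ = 6: one block (gm = 1), so the single block has size am = 1 → block sizes [1]

Assembling the blocks gives a Jordan form
J =
  [-5,  1,  0,  0, 0]
  [ 0, -5,  0,  0, 0]
  [ 0,  0, -5,  0, 0]
  [ 0,  0,  0, -5, 0]
  [ 0,  0,  0,  0, 6]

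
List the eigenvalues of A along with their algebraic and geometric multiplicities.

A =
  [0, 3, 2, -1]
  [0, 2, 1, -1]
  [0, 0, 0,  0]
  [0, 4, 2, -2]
λ = 0: alg = 4, geom = 2

Step 1 — factor the characteristic polynomial to read off the algebraic multiplicities:
  χ_A(x) = x^4

Step 2 — compute geometric multiplicities via the rank-nullity identity g(λ) = n − rank(A − λI):
  rank(A − (0)·I) = 2, so dim ker(A − (0)·I) = n − 2 = 2

Summary:
  λ = 0: algebraic multiplicity = 4, geometric multiplicity = 2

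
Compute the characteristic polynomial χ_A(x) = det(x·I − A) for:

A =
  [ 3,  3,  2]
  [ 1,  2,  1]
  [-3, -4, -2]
x^3 - 3*x^2 + 3*x - 1

Expanding det(x·I − A) (e.g. by cofactor expansion or by noting that A is similar to its Jordan form J, which has the same characteristic polynomial as A) gives
  χ_A(x) = x^3 - 3*x^2 + 3*x - 1
which factors as (x - 1)^3. The eigenvalues (with algebraic multiplicities) are λ = 1 with multiplicity 3.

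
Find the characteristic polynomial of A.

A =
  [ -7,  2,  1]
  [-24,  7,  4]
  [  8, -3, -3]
x^3 + 3*x^2 + 3*x + 1

Expanding det(x·I − A) (e.g. by cofactor expansion or by noting that A is similar to its Jordan form J, which has the same characteristic polynomial as A) gives
  χ_A(x) = x^3 + 3*x^2 + 3*x + 1
which factors as (x + 1)^3. The eigenvalues (with algebraic multiplicities) are λ = -1 with multiplicity 3.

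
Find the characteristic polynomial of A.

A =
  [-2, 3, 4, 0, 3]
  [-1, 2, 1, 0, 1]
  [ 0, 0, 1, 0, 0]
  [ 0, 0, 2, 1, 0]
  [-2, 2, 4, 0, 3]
x^5 - 5*x^4 + 10*x^3 - 10*x^2 + 5*x - 1

Expanding det(x·I − A) (e.g. by cofactor expansion or by noting that A is similar to its Jordan form J, which has the same characteristic polynomial as A) gives
  χ_A(x) = x^5 - 5*x^4 + 10*x^3 - 10*x^2 + 5*x - 1
which factors as (x - 1)^5. The eigenvalues (with algebraic multiplicities) are λ = 1 with multiplicity 5.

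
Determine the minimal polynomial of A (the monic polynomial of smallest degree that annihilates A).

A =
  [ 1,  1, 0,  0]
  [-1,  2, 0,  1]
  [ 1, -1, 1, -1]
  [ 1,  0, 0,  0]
x^3 - 3*x^2 + 3*x - 1

The characteristic polynomial is χ_A(x) = (x - 1)^4, so the eigenvalues are known. The minimal polynomial is
  m_A(x) = Π_λ (x − λ)^{k_λ}
where k_λ is the size of the *largest* Jordan block for λ (equivalently, the smallest k with (A − λI)^k v = 0 for every generalised eigenvector v of λ).

  λ = 1: largest Jordan block has size 3, contributing (x − 1)^3

So m_A(x) = (x - 1)^3 = x^3 - 3*x^2 + 3*x - 1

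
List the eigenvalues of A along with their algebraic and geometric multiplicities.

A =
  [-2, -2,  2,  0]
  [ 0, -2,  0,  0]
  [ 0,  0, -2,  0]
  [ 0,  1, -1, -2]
λ = -2: alg = 4, geom = 3

Step 1 — factor the characteristic polynomial to read off the algebraic multiplicities:
  χ_A(x) = (x + 2)^4

Step 2 — compute geometric multiplicities via the rank-nullity identity g(λ) = n − rank(A − λI):
  rank(A − (-2)·I) = 1, so dim ker(A − (-2)·I) = n − 1 = 3

Summary:
  λ = -2: algebraic multiplicity = 4, geometric multiplicity = 3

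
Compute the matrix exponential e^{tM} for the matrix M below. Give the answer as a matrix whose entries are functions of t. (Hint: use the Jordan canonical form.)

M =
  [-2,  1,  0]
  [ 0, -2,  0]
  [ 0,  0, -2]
e^{tM} =
  [exp(-2*t), t*exp(-2*t), 0]
  [0, exp(-2*t), 0]
  [0, 0, exp(-2*t)]

Strategy: write M = P · J · P⁻¹ where J is a Jordan canonical form, so e^{tM} = P · e^{tJ} · P⁻¹, and e^{tJ} can be computed block-by-block.

M has Jordan form
J =
  [-2,  1,  0]
  [ 0, -2,  0]
  [ 0,  0, -2]
(up to reordering of blocks).

Per-block formulas:
  For a 1×1 block at λ = -2: exp(t · [-2]) = [e^(-2t)].
  For a 2×2 Jordan block J_2(-2): exp(t · J_2(-2)) = e^(-2t)·(I + t·N), where N is the 2×2 nilpotent shift.

After assembling e^{tJ} and conjugating by P, we get:

e^{tM} =
  [exp(-2*t), t*exp(-2*t), 0]
  [0, exp(-2*t), 0]
  [0, 0, exp(-2*t)]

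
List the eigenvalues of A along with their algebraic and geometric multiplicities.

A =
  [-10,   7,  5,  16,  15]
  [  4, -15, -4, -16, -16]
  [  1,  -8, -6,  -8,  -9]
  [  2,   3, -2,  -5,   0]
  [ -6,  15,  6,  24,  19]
λ = -5: alg = 4, geom = 2; λ = 3: alg = 1, geom = 1

Step 1 — factor the characteristic polynomial to read off the algebraic multiplicities:
  χ_A(x) = (x - 3)*(x + 5)^4

Step 2 — compute geometric multiplicities via the rank-nullity identity g(λ) = n − rank(A − λI):
  rank(A − (-5)·I) = 3, so dim ker(A − (-5)·I) = n − 3 = 2
  rank(A − (3)·I) = 4, so dim ker(A − (3)·I) = n − 4 = 1

Summary:
  λ = -5: algebraic multiplicity = 4, geometric multiplicity = 2
  λ = 3: algebraic multiplicity = 1, geometric multiplicity = 1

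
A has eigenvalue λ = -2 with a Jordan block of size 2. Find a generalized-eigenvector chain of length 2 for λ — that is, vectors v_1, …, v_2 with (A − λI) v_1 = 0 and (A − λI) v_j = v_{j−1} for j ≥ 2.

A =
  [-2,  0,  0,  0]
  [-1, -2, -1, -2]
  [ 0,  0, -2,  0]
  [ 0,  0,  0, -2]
A Jordan chain for λ = -2 of length 2:
v_1 = (0, -1, 0, 0)ᵀ
v_2 = (1, 0, 0, 0)ᵀ

Let N = A − (-2)·I. We want v_2 with N^2 v_2 = 0 but N^1 v_2 ≠ 0; then v_{j-1} := N · v_j for j = 2, …, 2.

Pick v_2 = (1, 0, 0, 0)ᵀ.
Then v_1 = N · v_2 = (0, -1, 0, 0)ᵀ.

Sanity check: (A − (-2)·I) v_1 = (0, 0, 0, 0)ᵀ = 0. ✓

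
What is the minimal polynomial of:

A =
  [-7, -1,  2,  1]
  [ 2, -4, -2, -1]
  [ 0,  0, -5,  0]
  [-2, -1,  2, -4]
x^2 + 10*x + 25

The characteristic polynomial is χ_A(x) = (x + 5)^4, so the eigenvalues are known. The minimal polynomial is
  m_A(x) = Π_λ (x − λ)^{k_λ}
where k_λ is the size of the *largest* Jordan block for λ (equivalently, the smallest k with (A − λI)^k v = 0 for every generalised eigenvector v of λ).

  λ = -5: largest Jordan block has size 2, contributing (x + 5)^2

So m_A(x) = (x + 5)^2 = x^2 + 10*x + 25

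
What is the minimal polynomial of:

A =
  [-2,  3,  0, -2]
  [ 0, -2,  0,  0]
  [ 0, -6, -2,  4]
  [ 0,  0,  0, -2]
x^2 + 4*x + 4

The characteristic polynomial is χ_A(x) = (x + 2)^4, so the eigenvalues are known. The minimal polynomial is
  m_A(x) = Π_λ (x − λ)^{k_λ}
where k_λ is the size of the *largest* Jordan block for λ (equivalently, the smallest k with (A − λI)^k v = 0 for every generalised eigenvector v of λ).

  λ = -2: largest Jordan block has size 2, contributing (x + 2)^2

So m_A(x) = (x + 2)^2 = x^2 + 4*x + 4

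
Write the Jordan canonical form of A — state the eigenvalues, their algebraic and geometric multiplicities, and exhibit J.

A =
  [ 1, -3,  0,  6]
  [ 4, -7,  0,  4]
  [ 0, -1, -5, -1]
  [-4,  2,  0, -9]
J_2(-5) ⊕ J_2(-5)

The characteristic polynomial is
  det(x·I − A) = x^4 + 20*x^3 + 150*x^2 + 500*x + 625 = (x + 5)^4

Eigenvalues and multiplicities (the geometric multiplicity of λ is n − rank(A − λI), which equals the number of Jordan blocks for λ):
  λ = -5: algebraic multiplicity = 4, geometric multiplicity = 2

Determining the block sizes for each eigenvalue:
  λ = -5: with am = 4 and gm = 2, the partition is not yet determined (e.g. several partitions of 4 into 2 parts exist). Let N = A − (-5)·I. Computing rank(N^1) = 2, rank(N^2) = 0; the number of blocks of size ≥ j is rank(N^{j−1}) − rank(N^j), giving [2, 2]. So we have 2 block(s) of size 2 → block sizes [2, 2]

Assembling the blocks gives a Jordan form
J =
  [-5,  1,  0,  0]
  [ 0, -5,  0,  0]
  [ 0,  0, -5,  1]
  [ 0,  0,  0, -5]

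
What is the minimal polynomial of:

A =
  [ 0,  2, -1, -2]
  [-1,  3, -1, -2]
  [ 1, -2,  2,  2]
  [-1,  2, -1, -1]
x^2 - 2*x + 1

The characteristic polynomial is χ_A(x) = (x - 1)^4, so the eigenvalues are known. The minimal polynomial is
  m_A(x) = Π_λ (x − λ)^{k_λ}
where k_λ is the size of the *largest* Jordan block for λ (equivalently, the smallest k with (A − λI)^k v = 0 for every generalised eigenvector v of λ).

  λ = 1: largest Jordan block has size 2, contributing (x − 1)^2

So m_A(x) = (x - 1)^2 = x^2 - 2*x + 1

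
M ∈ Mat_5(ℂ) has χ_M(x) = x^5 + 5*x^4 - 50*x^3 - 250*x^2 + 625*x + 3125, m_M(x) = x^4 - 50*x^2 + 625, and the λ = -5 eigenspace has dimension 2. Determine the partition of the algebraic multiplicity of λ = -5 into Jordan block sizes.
Block sizes for λ = -5: [2, 1]

Step 1 — from the characteristic polynomial, algebraic multiplicity of λ = -5 is 3. From dim ker(M − (-5)·I) = 2, there are exactly 2 Jordan blocks for λ = -5.
Step 2 — from the minimal polynomial, the factor (x + 5)^2 tells us the largest block for λ = -5 has size 2.
Step 3 — with total size 3, 2 blocks, and largest block 2, the block sizes (in nonincreasing order) are [2, 1].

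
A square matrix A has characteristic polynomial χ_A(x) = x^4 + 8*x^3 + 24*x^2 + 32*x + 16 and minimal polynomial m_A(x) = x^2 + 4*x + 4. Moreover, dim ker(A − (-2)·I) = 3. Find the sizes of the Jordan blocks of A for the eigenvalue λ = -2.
Block sizes for λ = -2: [2, 1, 1]

Step 1 — from the characteristic polynomial, algebraic multiplicity of λ = -2 is 4. From dim ker(A − (-2)·I) = 3, there are exactly 3 Jordan blocks for λ = -2.
Step 2 — from the minimal polynomial, the factor (x + 2)^2 tells us the largest block for λ = -2 has size 2.
Step 3 — with total size 4, 3 blocks, and largest block 2, the block sizes (in nonincreasing order) are [2, 1, 1].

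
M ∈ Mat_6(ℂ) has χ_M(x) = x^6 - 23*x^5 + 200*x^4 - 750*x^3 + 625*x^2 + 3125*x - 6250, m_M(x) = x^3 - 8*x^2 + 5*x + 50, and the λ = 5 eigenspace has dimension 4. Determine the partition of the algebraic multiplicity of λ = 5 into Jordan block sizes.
Block sizes for λ = 5: [2, 1, 1, 1]

Step 1 — from the characteristic polynomial, algebraic multiplicity of λ = 5 is 5. From dim ker(M − (5)·I) = 4, there are exactly 4 Jordan blocks for λ = 5.
Step 2 — from the minimal polynomial, the factor (x − 5)^2 tells us the largest block for λ = 5 has size 2.
Step 3 — with total size 5, 4 blocks, and largest block 2, the block sizes (in nonincreasing order) are [2, 1, 1, 1].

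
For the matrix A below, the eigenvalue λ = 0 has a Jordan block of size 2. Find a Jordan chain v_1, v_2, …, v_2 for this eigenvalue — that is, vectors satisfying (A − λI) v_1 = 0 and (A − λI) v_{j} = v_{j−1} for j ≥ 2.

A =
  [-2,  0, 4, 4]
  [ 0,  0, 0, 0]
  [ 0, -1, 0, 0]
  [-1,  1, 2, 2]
A Jordan chain for λ = 0 of length 2:
v_1 = (-2, 0, 0, -1)ᵀ
v_2 = (1, 0, 0, 0)ᵀ

Let N = A − (0)·I. We want v_2 with N^2 v_2 = 0 but N^1 v_2 ≠ 0; then v_{j-1} := N · v_j for j = 2, …, 2.

Pick v_2 = (1, 0, 0, 0)ᵀ.
Then v_1 = N · v_2 = (-2, 0, 0, -1)ᵀ.

Sanity check: (A − (0)·I) v_1 = (0, 0, 0, 0)ᵀ = 0. ✓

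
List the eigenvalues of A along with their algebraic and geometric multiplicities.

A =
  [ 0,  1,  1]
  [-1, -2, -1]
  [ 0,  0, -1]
λ = -1: alg = 3, geom = 2

Step 1 — factor the characteristic polynomial to read off the algebraic multiplicities:
  χ_A(x) = (x + 1)^3

Step 2 — compute geometric multiplicities via the rank-nullity identity g(λ) = n − rank(A − λI):
  rank(A − (-1)·I) = 1, so dim ker(A − (-1)·I) = n − 1 = 2

Summary:
  λ = -1: algebraic multiplicity = 3, geometric multiplicity = 2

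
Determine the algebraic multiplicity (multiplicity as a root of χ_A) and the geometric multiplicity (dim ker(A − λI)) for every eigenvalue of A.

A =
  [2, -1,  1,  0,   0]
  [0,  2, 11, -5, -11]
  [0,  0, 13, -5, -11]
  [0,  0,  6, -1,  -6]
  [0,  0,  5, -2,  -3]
λ = 2: alg = 4, geom = 2; λ = 5: alg = 1, geom = 1

Step 1 — factor the characteristic polynomial to read off the algebraic multiplicities:
  χ_A(x) = (x - 5)*(x - 2)^4

Step 2 — compute geometric multiplicities via the rank-nullity identity g(λ) = n − rank(A − λI):
  rank(A − (2)·I) = 3, so dim ker(A − (2)·I) = n − 3 = 2
  rank(A − (5)·I) = 4, so dim ker(A − (5)·I) = n − 4 = 1

Summary:
  λ = 2: algebraic multiplicity = 4, geometric multiplicity = 2
  λ = 5: algebraic multiplicity = 1, geometric multiplicity = 1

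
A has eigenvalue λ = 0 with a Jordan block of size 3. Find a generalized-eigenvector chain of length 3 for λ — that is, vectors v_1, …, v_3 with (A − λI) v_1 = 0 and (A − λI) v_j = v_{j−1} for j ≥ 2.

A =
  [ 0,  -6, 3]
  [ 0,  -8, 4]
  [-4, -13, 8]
A Jordan chain for λ = 0 of length 3:
v_1 = (-12, -16, -32)ᵀ
v_2 = (0, 0, -4)ᵀ
v_3 = (1, 0, 0)ᵀ

Let N = A − (0)·I. We want v_3 with N^3 v_3 = 0 but N^2 v_3 ≠ 0; then v_{j-1} := N · v_j for j = 3, …, 2.

Pick v_3 = (1, 0, 0)ᵀ.
Then v_2 = N · v_3 = (0, 0, -4)ᵀ.
Then v_1 = N · v_2 = (-12, -16, -32)ᵀ.

Sanity check: (A − (0)·I) v_1 = (0, 0, 0)ᵀ = 0. ✓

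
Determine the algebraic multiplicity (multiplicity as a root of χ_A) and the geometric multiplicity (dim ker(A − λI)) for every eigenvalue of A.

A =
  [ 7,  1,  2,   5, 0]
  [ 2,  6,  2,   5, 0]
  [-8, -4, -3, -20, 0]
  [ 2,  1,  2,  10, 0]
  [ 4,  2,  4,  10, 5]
λ = 5: alg = 5, geom = 4

Step 1 — factor the characteristic polynomial to read off the algebraic multiplicities:
  χ_A(x) = (x - 5)^5

Step 2 — compute geometric multiplicities via the rank-nullity identity g(λ) = n − rank(A − λI):
  rank(A − (5)·I) = 1, so dim ker(A − (5)·I) = n − 1 = 4

Summary:
  λ = 5: algebraic multiplicity = 5, geometric multiplicity = 4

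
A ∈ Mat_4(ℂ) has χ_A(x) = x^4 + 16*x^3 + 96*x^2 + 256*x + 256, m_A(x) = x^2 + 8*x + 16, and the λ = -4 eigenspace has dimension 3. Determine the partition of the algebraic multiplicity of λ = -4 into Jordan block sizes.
Block sizes for λ = -4: [2, 1, 1]

Step 1 — from the characteristic polynomial, algebraic multiplicity of λ = -4 is 4. From dim ker(A − (-4)·I) = 3, there are exactly 3 Jordan blocks for λ = -4.
Step 2 — from the minimal polynomial, the factor (x + 4)^2 tells us the largest block for λ = -4 has size 2.
Step 3 — with total size 4, 3 blocks, and largest block 2, the block sizes (in nonincreasing order) are [2, 1, 1].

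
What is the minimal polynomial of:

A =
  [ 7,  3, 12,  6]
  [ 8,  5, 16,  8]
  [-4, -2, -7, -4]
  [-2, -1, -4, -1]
x^2 - 2*x + 1

The characteristic polynomial is χ_A(x) = (x - 1)^4, so the eigenvalues are known. The minimal polynomial is
  m_A(x) = Π_λ (x − λ)^{k_λ}
where k_λ is the size of the *largest* Jordan block for λ (equivalently, the smallest k with (A − λI)^k v = 0 for every generalised eigenvector v of λ).

  λ = 1: largest Jordan block has size 2, contributing (x − 1)^2

So m_A(x) = (x - 1)^2 = x^2 - 2*x + 1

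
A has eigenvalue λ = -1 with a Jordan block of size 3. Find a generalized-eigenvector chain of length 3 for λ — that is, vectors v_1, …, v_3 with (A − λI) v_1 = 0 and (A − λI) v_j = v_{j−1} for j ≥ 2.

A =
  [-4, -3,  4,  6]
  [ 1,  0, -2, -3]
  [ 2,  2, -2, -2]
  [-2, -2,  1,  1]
A Jordan chain for λ = -1 of length 3:
v_1 = (-2, 2, 0, 0)ᵀ
v_2 = (-1, -1, 4, -4)ᵀ
v_3 = (3, 0, 2, 0)ᵀ

Let N = A − (-1)·I. We want v_3 with N^3 v_3 = 0 but N^2 v_3 ≠ 0; then v_{j-1} := N · v_j for j = 3, …, 2.

Pick v_3 = (3, 0, 2, 0)ᵀ.
Then v_2 = N · v_3 = (-1, -1, 4, -4)ᵀ.
Then v_1 = N · v_2 = (-2, 2, 0, 0)ᵀ.

Sanity check: (A − (-1)·I) v_1 = (0, 0, 0, 0)ᵀ = 0. ✓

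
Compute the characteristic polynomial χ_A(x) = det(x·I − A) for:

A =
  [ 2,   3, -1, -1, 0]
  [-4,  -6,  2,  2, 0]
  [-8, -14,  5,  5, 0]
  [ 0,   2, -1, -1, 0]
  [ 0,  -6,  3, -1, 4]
x^5 - 4*x^4

Expanding det(x·I − A) (e.g. by cofactor expansion or by noting that A is similar to its Jordan form J, which has the same characteristic polynomial as A) gives
  χ_A(x) = x^5 - 4*x^4
which factors as x^4*(x - 4). The eigenvalues (with algebraic multiplicities) are λ = 0 with multiplicity 4, λ = 4 with multiplicity 1.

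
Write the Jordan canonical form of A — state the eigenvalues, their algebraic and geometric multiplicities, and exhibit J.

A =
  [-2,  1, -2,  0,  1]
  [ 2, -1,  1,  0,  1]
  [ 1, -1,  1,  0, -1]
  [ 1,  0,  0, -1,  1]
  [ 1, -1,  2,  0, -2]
J_3(-1) ⊕ J_2(-1)

The characteristic polynomial is
  det(x·I − A) = x^5 + 5*x^4 + 10*x^3 + 10*x^2 + 5*x + 1 = (x + 1)^5

Eigenvalues and multiplicities (the geometric multiplicity of λ is n − rank(A − λI), which equals the number of Jordan blocks for λ):
  λ = -1: algebraic multiplicity = 5, geometric multiplicity = 2

Determining the block sizes for each eigenvalue:
  λ = -1: with am = 5 and gm = 2, the partition is not yet determined (e.g. several partitions of 5 into 2 parts exist). Let N = A − (-1)·I. Computing rank(N^1) = 3, rank(N^2) = 1, rank(N^3) = 0; the number of blocks of size ≥ j is rank(N^{j−1}) − rank(N^j), giving [2, 2, 1]. So we have 1 block(s) of size 3, 1 block(s) of size 2 → block sizes [3, 2]

Assembling the blocks gives a Jordan form
J =
  [-1,  1,  0,  0,  0]
  [ 0, -1,  1,  0,  0]
  [ 0,  0, -1,  0,  0]
  [ 0,  0,  0, -1,  1]
  [ 0,  0,  0,  0, -1]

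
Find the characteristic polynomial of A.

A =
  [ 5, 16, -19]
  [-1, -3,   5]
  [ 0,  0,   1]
x^3 - 3*x^2 + 3*x - 1

Expanding det(x·I − A) (e.g. by cofactor expansion or by noting that A is similar to its Jordan form J, which has the same characteristic polynomial as A) gives
  χ_A(x) = x^3 - 3*x^2 + 3*x - 1
which factors as (x - 1)^3. The eigenvalues (with algebraic multiplicities) are λ = 1 with multiplicity 3.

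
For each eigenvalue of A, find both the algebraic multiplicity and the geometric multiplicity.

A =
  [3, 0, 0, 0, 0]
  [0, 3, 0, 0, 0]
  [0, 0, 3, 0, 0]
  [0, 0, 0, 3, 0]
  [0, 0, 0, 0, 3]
λ = 3: alg = 5, geom = 5

Step 1 — factor the characteristic polynomial to read off the algebraic multiplicities:
  χ_A(x) = (x - 3)^5

Step 2 — compute geometric multiplicities via the rank-nullity identity g(λ) = n − rank(A − λI):
  rank(A − (3)·I) = 0, so dim ker(A − (3)·I) = n − 0 = 5

Summary:
  λ = 3: algebraic multiplicity = 5, geometric multiplicity = 5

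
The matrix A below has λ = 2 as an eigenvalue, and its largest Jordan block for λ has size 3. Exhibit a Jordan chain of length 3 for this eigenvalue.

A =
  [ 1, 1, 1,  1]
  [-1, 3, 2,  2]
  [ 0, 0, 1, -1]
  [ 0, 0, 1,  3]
A Jordan chain for λ = 2 of length 3:
v_1 = (1, 1, 0, 0)ᵀ
v_2 = (1, 2, -1, 1)ᵀ
v_3 = (0, 0, 1, 0)ᵀ

Let N = A − (2)·I. We want v_3 with N^3 v_3 = 0 but N^2 v_3 ≠ 0; then v_{j-1} := N · v_j for j = 3, …, 2.

Pick v_3 = (0, 0, 1, 0)ᵀ.
Then v_2 = N · v_3 = (1, 2, -1, 1)ᵀ.
Then v_1 = N · v_2 = (1, 1, 0, 0)ᵀ.

Sanity check: (A − (2)·I) v_1 = (0, 0, 0, 0)ᵀ = 0. ✓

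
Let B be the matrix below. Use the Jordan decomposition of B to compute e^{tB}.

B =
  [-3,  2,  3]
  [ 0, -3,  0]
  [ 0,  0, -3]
e^{tB} =
  [exp(-3*t), 2*t*exp(-3*t), 3*t*exp(-3*t)]
  [0, exp(-3*t), 0]
  [0, 0, exp(-3*t)]

Strategy: write B = P · J · P⁻¹ where J is a Jordan canonical form, so e^{tB} = P · e^{tJ} · P⁻¹, and e^{tJ} can be computed block-by-block.

B has Jordan form
J =
  [-3,  1,  0]
  [ 0, -3,  0]
  [ 0,  0, -3]
(up to reordering of blocks).

Per-block formulas:
  For a 1×1 block at λ = -3: exp(t · [-3]) = [e^(-3t)].
  For a 2×2 Jordan block J_2(-3): exp(t · J_2(-3)) = e^(-3t)·(I + t·N), where N is the 2×2 nilpotent shift.

After assembling e^{tJ} and conjugating by P, we get:

e^{tB} =
  [exp(-3*t), 2*t*exp(-3*t), 3*t*exp(-3*t)]
  [0, exp(-3*t), 0]
  [0, 0, exp(-3*t)]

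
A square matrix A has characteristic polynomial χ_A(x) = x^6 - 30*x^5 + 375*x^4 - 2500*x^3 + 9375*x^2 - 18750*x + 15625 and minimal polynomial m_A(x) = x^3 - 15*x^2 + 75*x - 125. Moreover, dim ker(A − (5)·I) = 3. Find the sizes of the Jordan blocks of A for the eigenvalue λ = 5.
Block sizes for λ = 5: [3, 2, 1]

Step 1 — from the characteristic polynomial, algebraic multiplicity of λ = 5 is 6. From dim ker(A − (5)·I) = 3, there are exactly 3 Jordan blocks for λ = 5.
Step 2 — from the minimal polynomial, the factor (x − 5)^3 tells us the largest block for λ = 5 has size 3.
Step 3 — with total size 6, 3 blocks, and largest block 3, the block sizes (in nonincreasing order) are [3, 2, 1].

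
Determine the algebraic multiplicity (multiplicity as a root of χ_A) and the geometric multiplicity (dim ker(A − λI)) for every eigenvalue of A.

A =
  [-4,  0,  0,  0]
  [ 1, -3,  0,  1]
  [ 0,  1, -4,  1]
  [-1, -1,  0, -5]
λ = -4: alg = 4, geom = 2

Step 1 — factor the characteristic polynomial to read off the algebraic multiplicities:
  χ_A(x) = (x + 4)^4

Step 2 — compute geometric multiplicities via the rank-nullity identity g(λ) = n − rank(A − λI):
  rank(A − (-4)·I) = 2, so dim ker(A − (-4)·I) = n − 2 = 2

Summary:
  λ = -4: algebraic multiplicity = 4, geometric multiplicity = 2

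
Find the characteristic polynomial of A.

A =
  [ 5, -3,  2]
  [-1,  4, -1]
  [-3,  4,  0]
x^3 - 9*x^2 + 27*x - 27

Expanding det(x·I − A) (e.g. by cofactor expansion or by noting that A is similar to its Jordan form J, which has the same characteristic polynomial as A) gives
  χ_A(x) = x^3 - 9*x^2 + 27*x - 27
which factors as (x - 3)^3. The eigenvalues (with algebraic multiplicities) are λ = 3 with multiplicity 3.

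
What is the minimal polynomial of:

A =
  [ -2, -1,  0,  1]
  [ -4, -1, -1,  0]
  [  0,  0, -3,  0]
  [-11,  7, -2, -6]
x^3 + 9*x^2 + 27*x + 27

The characteristic polynomial is χ_A(x) = (x + 3)^4, so the eigenvalues are known. The minimal polynomial is
  m_A(x) = Π_λ (x − λ)^{k_λ}
where k_λ is the size of the *largest* Jordan block for λ (equivalently, the smallest k with (A − λI)^k v = 0 for every generalised eigenvector v of λ).

  λ = -3: largest Jordan block has size 3, contributing (x + 3)^3

So m_A(x) = (x + 3)^3 = x^3 + 9*x^2 + 27*x + 27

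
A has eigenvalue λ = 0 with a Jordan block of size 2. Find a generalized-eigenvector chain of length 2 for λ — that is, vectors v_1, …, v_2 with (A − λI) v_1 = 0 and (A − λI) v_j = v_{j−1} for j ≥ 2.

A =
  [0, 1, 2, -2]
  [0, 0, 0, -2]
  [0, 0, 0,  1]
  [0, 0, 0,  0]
A Jordan chain for λ = 0 of length 2:
v_1 = (1, 0, 0, 0)ᵀ
v_2 = (0, 1, 0, 0)ᵀ

Let N = A − (0)·I. We want v_2 with N^2 v_2 = 0 but N^1 v_2 ≠ 0; then v_{j-1} := N · v_j for j = 2, …, 2.

Pick v_2 = (0, 1, 0, 0)ᵀ.
Then v_1 = N · v_2 = (1, 0, 0, 0)ᵀ.

Sanity check: (A − (0)·I) v_1 = (0, 0, 0, 0)ᵀ = 0. ✓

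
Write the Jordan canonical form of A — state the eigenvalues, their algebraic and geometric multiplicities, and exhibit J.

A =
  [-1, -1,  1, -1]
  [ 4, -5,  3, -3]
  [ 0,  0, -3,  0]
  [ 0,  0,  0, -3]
J_3(-3) ⊕ J_1(-3)

The characteristic polynomial is
  det(x·I − A) = x^4 + 12*x^3 + 54*x^2 + 108*x + 81 = (x + 3)^4

Eigenvalues and multiplicities (the geometric multiplicity of λ is n − rank(A − λI), which equals the number of Jordan blocks for λ):
  λ = -3: algebraic multiplicity = 4, geometric multiplicity = 2

Determining the block sizes for each eigenvalue:
  λ = -3: with am = 4 and gm = 2, the partition is not yet determined (e.g. several partitions of 4 into 2 parts exist). Let N = A − (-3)·I. Computing rank(N^1) = 2, rank(N^2) = 1, rank(N^3) = 0; the number of blocks of size ≥ j is rank(N^{j−1}) − rank(N^j), giving [2, 1, 1]. So we have 1 block(s) of size 3, 1 block(s) of size 1 → block sizes [3, 1]

Assembling the blocks gives a Jordan form
J =
  [-3,  1,  0,  0]
  [ 0, -3,  1,  0]
  [ 0,  0, -3,  0]
  [ 0,  0,  0, -3]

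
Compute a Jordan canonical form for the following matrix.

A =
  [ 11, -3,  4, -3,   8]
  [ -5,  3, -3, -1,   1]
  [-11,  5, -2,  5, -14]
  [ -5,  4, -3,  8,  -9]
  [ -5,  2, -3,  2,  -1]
J_2(3) ⊕ J_1(4) ⊕ J_1(4) ⊕ J_1(5)

The characteristic polynomial is
  det(x·I − A) = x^5 - 19*x^4 + 143*x^3 - 533*x^2 + 984*x - 720 = (x - 5)*(x - 4)^2*(x - 3)^2

Eigenvalues and multiplicities (the geometric multiplicity of λ is n − rank(A − λI), which equals the number of Jordan blocks for λ):
  λ = 3: algebraic multiplicity = 2, geometric multiplicity = 1
  λ = 4: algebraic multiplicity = 2, geometric multiplicity = 2
  λ = 5: algebraic multiplicity = 1, geometric multiplicity = 1

Determining the block sizes for each eigenvalue:
  λ = 3: one block (gm = 1), so the single block has size am = 2 → block sizes [2]
  λ = 4: gm = am = 2, so every block has size 1 → block sizes [1, 1]
  λ = 5: one block (gm = 1), so the single block has size am = 1 → block sizes [1]

Assembling the blocks gives a Jordan form
J =
  [3, 1, 0, 0, 0]
  [0, 3, 0, 0, 0]
  [0, 0, 4, 0, 0]
  [0, 0, 0, 4, 0]
  [0, 0, 0, 0, 5]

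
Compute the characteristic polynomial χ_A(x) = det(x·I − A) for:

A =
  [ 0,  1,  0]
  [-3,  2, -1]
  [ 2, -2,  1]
x^3 - 3*x^2 + 3*x - 1

Expanding det(x·I − A) (e.g. by cofactor expansion or by noting that A is similar to its Jordan form J, which has the same characteristic polynomial as A) gives
  χ_A(x) = x^3 - 3*x^2 + 3*x - 1
which factors as (x - 1)^3. The eigenvalues (with algebraic multiplicities) are λ = 1 with multiplicity 3.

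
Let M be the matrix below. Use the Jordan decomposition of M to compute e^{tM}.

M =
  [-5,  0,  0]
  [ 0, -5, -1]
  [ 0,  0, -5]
e^{tM} =
  [exp(-5*t), 0, 0]
  [0, exp(-5*t), -t*exp(-5*t)]
  [0, 0, exp(-5*t)]

Strategy: write M = P · J · P⁻¹ where J is a Jordan canonical form, so e^{tM} = P · e^{tJ} · P⁻¹, and e^{tJ} can be computed block-by-block.

M has Jordan form
J =
  [-5,  1,  0]
  [ 0, -5,  0]
  [ 0,  0, -5]
(up to reordering of blocks).

Per-block formulas:
  For a 2×2 Jordan block J_2(-5): exp(t · J_2(-5)) = e^(-5t)·(I + t·N), where N is the 2×2 nilpotent shift.
  For a 1×1 block at λ = -5: exp(t · [-5]) = [e^(-5t)].

After assembling e^{tJ} and conjugating by P, we get:

e^{tM} =
  [exp(-5*t), 0, 0]
  [0, exp(-5*t), -t*exp(-5*t)]
  [0, 0, exp(-5*t)]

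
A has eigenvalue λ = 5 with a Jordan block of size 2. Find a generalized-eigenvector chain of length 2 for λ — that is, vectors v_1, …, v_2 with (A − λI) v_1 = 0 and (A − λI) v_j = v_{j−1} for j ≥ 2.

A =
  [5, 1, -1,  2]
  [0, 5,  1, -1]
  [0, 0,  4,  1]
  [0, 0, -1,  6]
A Jordan chain for λ = 5 of length 2:
v_1 = (1, 0, 0, 0)ᵀ
v_2 = (0, 1, 0, 0)ᵀ

Let N = A − (5)·I. We want v_2 with N^2 v_2 = 0 but N^1 v_2 ≠ 0; then v_{j-1} := N · v_j for j = 2, …, 2.

Pick v_2 = (0, 1, 0, 0)ᵀ.
Then v_1 = N · v_2 = (1, 0, 0, 0)ᵀ.

Sanity check: (A − (5)·I) v_1 = (0, 0, 0, 0)ᵀ = 0. ✓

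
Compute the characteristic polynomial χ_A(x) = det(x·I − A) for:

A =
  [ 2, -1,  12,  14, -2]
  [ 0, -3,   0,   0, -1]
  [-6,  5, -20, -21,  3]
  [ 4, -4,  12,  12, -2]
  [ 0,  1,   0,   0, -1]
x^5 + 10*x^4 + 40*x^3 + 80*x^2 + 80*x + 32

Expanding det(x·I − A) (e.g. by cofactor expansion or by noting that A is similar to its Jordan form J, which has the same characteristic polynomial as A) gives
  χ_A(x) = x^5 + 10*x^4 + 40*x^3 + 80*x^2 + 80*x + 32
which factors as (x + 2)^5. The eigenvalues (with algebraic multiplicities) are λ = -2 with multiplicity 5.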